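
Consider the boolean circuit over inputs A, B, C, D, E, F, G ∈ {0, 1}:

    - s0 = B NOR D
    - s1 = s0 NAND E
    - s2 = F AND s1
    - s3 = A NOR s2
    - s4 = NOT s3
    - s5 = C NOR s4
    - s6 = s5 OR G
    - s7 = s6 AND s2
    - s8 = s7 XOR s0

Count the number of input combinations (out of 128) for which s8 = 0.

76

s8 = s7 XOR s0 must be 0, so s7 and s0 are equal.
Enumerating the 128 input combinations, 76 give s8 = 0 and 52 give s8 = 1.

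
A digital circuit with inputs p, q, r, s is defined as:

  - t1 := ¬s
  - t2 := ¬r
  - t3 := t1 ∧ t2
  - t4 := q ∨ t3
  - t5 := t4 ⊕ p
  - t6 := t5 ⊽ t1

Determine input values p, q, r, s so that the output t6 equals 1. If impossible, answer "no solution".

Check with p=0, q=0, r=1, s=1:
t1 = ¬s = ¬1 = 0
t2 = ¬r = ¬1 = 0
t3 = t1 ∧ t2 = 0 ∧ 0 = 0
t4 = q ∨ t3 = 0 ∨ 0 = 0
t5 = t4 ⊕ p = 0 ⊕ 0 = 0
t6 = t5 ⊽ t1 = 0 ⊽ 0 = 1
So t6 = 1 as required.

p=0, q=0, r=1, s=1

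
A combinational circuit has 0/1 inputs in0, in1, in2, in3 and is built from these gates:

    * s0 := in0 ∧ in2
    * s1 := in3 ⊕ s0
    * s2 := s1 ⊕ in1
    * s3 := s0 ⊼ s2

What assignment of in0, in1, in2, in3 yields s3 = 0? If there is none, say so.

in0=1, in1=0, in2=1, in3=0

Check with in0=1, in1=0, in2=1, in3=0:
s0 = in0 ∧ in2 = 1 ∧ 1 = 1
s1 = in3 ⊕ s0 = 0 ⊕ 1 = 1
s2 = s1 ⊕ in1 = 1 ⊕ 0 = 1
s3 = s0 ⊼ s2 = 1 ⊼ 1 = 0
So s3 = 0 as required.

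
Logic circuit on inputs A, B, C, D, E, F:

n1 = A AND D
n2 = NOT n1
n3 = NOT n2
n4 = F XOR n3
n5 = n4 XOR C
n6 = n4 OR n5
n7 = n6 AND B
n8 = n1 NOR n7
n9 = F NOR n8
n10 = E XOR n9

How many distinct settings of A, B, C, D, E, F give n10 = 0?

32

n10 = E XOR n9 must be 0, so E and n9 are equal.
Enumerating the 64 input combinations, 32 give n10 = 0 and 32 give n10 = 1.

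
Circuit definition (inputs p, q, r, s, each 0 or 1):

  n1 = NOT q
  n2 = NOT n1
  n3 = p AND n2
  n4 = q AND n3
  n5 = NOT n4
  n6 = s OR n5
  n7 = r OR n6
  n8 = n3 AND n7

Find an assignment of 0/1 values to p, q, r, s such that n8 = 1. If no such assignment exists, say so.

Check with p=1 q=1 r=1 s=0:
n1 = NOT q = NOT 1 = 0
n2 = NOT n1 = NOT 0 = 1
n3 = p AND n2 = 1 AND 1 = 1
n4 = q AND n3 = 1 AND 1 = 1
n5 = NOT n4 = NOT 1 = 0
n6 = s OR n5 = 0 OR 0 = 0
n7 = r OR n6 = 1 OR 0 = 1
n8 = n3 AND n7 = 1 AND 1 = 1
So n8 = 1 as required.

p=1 q=1 r=1 s=0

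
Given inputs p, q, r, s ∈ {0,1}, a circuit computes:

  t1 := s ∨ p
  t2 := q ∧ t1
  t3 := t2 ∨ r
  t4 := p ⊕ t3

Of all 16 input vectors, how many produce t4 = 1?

7

t4 = p ⊕ t3 must be 1, so p and t3 differ.
Enumerating the 16 input combinations, 7 give t4 = 1 and 9 give t4 = 0.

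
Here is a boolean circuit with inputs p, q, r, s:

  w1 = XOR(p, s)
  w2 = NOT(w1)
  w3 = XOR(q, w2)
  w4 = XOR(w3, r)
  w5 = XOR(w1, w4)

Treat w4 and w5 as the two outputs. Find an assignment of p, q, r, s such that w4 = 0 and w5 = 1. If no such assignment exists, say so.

p=0, q=1, r=1, s=1

Check with p=0, q=1, r=1, s=1:
w1 = XOR(p, s) = XOR(0, 1) = 1
w2 = NOT(w1) = NOT 1 = 0
w3 = XOR(q, w2) = XOR(1, 0) = 1
w4 = XOR(w3, r) = XOR(1, 1) = 0
w5 = XOR(w1, w4) = XOR(1, 0) = 1
So w4 = 0 and w5 = 1.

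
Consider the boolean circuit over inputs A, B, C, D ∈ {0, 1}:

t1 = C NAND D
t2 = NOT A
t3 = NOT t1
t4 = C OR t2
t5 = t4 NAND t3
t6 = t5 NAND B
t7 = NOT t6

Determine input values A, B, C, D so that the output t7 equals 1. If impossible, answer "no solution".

Check with A=0 B=1 C=0 D=1:
t1 = C NAND D = 0 NAND 1 = 1
t2 = NOT A = NOT 0 = 1
t3 = NOT t1 = NOT 1 = 0
t4 = C OR t2 = 0 OR 1 = 1
t5 = t4 NAND t3 = 1 NAND 0 = 1
t6 = t5 NAND B = 1 NAND 1 = 0
t7 = NOT t6 = NOT 0 = 1
So t7 = 1 as required.

A=0 B=1 C=0 D=1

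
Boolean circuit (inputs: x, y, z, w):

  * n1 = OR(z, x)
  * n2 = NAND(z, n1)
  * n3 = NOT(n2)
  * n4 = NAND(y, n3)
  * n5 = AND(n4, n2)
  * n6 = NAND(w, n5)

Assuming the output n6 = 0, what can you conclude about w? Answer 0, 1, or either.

1

n6 = NAND(w, n5) must be 0, so both w = 1 and n5 = 1.
n5 = AND(n4, n2) must be 1, so both n4 = 1 and n2 = 1.
n4 = NAND(y, n3) must be 1, so at least one of y, n3 is 0.
Every assignment with n6 = 0 has w = 1; there are 4 such assignment(s).
  x=0, y=0, z=0, w=1
  x=0, y=1, z=0, w=1
  x=1, y=0, z=0, w=1
  x=1, y=1, z=0, w=1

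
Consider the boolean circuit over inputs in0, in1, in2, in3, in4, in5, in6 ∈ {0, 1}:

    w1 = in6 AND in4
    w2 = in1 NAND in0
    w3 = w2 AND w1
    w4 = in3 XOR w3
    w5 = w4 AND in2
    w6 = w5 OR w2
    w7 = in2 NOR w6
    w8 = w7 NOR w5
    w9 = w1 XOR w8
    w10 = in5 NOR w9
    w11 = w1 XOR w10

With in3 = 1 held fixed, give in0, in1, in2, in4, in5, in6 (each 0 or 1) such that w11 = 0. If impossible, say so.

in0=1, in1=0, in2=1, in4=1, in5=0, in6=1

Check with in3 = 1 and in0=1, in1=0, in2=1, in4=1, in5=0, in6=1:
w1 = in6 AND in4 = 1 AND 1 = 1
w2 = in1 NAND in0 = 0 NAND 1 = 1
w3 = w2 AND w1 = 1 AND 1 = 1
w4 = in3 XOR w3 = 1 XOR 1 = 0
w5 = w4 AND in2 = 0 AND 1 = 0
w6 = w5 OR w2 = 0 OR 1 = 1
w7 = in2 NOR w6 = 1 NOR 1 = 0
w8 = w7 NOR w5 = 0 NOR 0 = 1
w9 = w1 XOR w8 = 1 XOR 1 = 0
w10 = in5 NOR w9 = 0 NOR 0 = 1
w11 = w1 XOR w10 = 1 XOR 1 = 0
So w11 = 0.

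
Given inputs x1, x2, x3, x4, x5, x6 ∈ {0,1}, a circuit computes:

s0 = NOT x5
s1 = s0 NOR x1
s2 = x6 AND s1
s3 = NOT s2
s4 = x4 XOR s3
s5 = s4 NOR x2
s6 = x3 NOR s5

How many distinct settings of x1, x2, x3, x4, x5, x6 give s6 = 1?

s6 = x3 NOR s5 must be 1, so both x3 = 0 and s5 = 0.
s5 = s4 NOR x2 must be 0, so at least one of s4, x2 is 1.
Enumerating the 64 input combinations, 24 give s6 = 1 and 40 give s6 = 0.

24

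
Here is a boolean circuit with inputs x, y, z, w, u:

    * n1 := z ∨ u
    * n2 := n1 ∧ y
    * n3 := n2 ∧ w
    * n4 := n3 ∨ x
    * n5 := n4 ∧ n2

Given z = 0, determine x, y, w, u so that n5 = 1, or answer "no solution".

x=1, y=1, w=0, u=1

Check with z = 0 and x=1, y=1, w=0, u=1:
n1 = z ∨ u = 0 ∨ 1 = 1
n2 = n1 ∧ y = 1 ∧ 1 = 1
n3 = n2 ∧ w = 1 ∧ 0 = 0
n4 = n3 ∨ x = 0 ∨ 1 = 1
n5 = n4 ∧ n2 = 1 ∧ 1 = 1
So n5 = 1.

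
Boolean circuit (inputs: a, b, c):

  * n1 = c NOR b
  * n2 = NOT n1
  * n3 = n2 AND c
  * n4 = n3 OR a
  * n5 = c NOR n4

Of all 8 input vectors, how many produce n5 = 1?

n5 = c NOR n4 must be 1, so both c = 0 and n4 = 0.
Satisfying assignments:
  a=0, b=0, c=0
  a=0, b=1, c=0

2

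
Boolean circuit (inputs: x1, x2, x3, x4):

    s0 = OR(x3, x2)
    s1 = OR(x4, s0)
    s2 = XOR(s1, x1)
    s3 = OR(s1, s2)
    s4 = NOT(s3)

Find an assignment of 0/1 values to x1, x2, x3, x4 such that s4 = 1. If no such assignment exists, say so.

x1=0, x2=0, x3=0, x4=0

s4 = NOT(s3) must be 1, so s3 = 0.
Check with x1=0, x2=0, x3=0, x4=0:
s0 = OR(x3, x2) = OR(0, 0) = 0
s1 = OR(x4, s0) = OR(0, 0) = 0
s2 = XOR(s1, x1) = XOR(0, 0) = 0
s3 = OR(s1, s2) = OR(0, 0) = 0
s4 = NOT(s3) = NOT 0 = 1
So s4 = 1 as required.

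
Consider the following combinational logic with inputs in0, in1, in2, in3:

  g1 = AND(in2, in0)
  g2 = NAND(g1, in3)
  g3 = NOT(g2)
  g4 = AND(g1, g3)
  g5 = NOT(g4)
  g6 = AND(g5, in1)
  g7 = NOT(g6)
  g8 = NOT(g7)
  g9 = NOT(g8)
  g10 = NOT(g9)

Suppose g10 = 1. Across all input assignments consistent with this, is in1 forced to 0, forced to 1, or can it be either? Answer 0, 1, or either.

g10 = NOT(g9) must be 1, so g9 = 0.
g9 = NOT(g8) must be 0, so g8 = 1.
Every assignment with g10 = 1 has in1 = 1; there are 7 such assignment(s).

1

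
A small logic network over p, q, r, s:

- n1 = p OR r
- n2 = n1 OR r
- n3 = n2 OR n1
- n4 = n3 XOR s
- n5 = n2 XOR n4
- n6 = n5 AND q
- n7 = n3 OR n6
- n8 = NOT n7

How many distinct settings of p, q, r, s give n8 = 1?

3

n8 = NOT n7 must be 1, so n7 = 0.
Satisfying assignments:
  p=0, q=0, r=0, s=0
  p=0, q=0, r=0, s=1
  p=0, q=1, r=0, s=0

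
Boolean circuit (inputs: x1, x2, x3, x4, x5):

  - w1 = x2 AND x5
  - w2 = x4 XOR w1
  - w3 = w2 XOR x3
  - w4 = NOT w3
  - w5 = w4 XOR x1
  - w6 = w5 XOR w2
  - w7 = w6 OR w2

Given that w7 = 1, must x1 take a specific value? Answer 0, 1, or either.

either

Both values of x1 occur among assignments with w7 = 1:
  x1=0: x1=0, x2=0, x3=0, x4=0, x5=0
  x1=1: x1=1, x2=0, x3=0, x4=1, x5=0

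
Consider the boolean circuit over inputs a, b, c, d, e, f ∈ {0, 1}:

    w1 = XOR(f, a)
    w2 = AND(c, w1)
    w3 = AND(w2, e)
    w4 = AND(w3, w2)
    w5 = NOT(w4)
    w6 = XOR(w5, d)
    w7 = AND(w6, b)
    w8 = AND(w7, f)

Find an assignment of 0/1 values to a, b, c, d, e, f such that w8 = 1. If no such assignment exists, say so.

a=0, b=1, c=1, d=0, e=0, f=1

w8 = AND(w7, f) must be 1, so both w7 = 1 and f = 1.
w7 = AND(w6, b) must be 1, so both w6 = 1 and b = 1.
w6 = XOR(w5, d) must be 1, so w5 and d differ.
Check with a=0, b=1, c=1, d=0, e=0, f=1:
w1 = XOR(f, a) = XOR(1, 0) = 1
w2 = AND(c, w1) = AND(1, 1) = 1
w3 = AND(w2, e) = AND(1, 0) = 0
w4 = AND(w3, w2) = AND(0, 1) = 0
w5 = NOT(w4) = NOT 0 = 1
w6 = XOR(w5, d) = XOR(1, 0) = 1
w7 = AND(w6, b) = AND(1, 1) = 1
w8 = AND(w7, f) = AND(1, 1) = 1
So w8 = 1 as required.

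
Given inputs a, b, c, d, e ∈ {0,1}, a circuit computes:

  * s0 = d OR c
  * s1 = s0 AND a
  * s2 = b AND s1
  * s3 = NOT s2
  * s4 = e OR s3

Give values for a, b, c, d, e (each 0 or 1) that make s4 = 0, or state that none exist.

a=1, b=1, c=1, d=1, e=0

s4 = e OR s3 must be 0, so both e = 0 and s3 = 0.
Check with a=1, b=1, c=1, d=1, e=0:
s0 = d OR c = 1 OR 1 = 1
s1 = s0 AND a = 1 AND 1 = 1
s2 = b AND s1 = 1 AND 1 = 1
s3 = NOT s2 = NOT 1 = 0
s4 = e OR s3 = 0 OR 0 = 0
So s4 = 0 as required.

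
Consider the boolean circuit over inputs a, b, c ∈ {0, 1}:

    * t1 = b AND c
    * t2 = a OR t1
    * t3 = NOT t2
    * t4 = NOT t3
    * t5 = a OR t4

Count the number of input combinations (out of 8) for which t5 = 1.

t5 = a OR t4 must be 1, so at least one of a, t4 is 1.
Enumerating the 8 input combinations, 5 give t5 = 1 and 3 give t5 = 0.

5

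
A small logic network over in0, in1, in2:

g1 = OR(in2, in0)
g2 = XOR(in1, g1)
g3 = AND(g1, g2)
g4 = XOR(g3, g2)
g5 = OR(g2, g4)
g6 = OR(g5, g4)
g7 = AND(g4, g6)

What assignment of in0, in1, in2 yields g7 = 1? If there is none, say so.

in0=0, in1=1, in2=0

g7 = AND(g4, g6) must be 1, so both g4 = 1 and g6 = 1.
g4 = XOR(g3, g2) must be 1, so g3 and g2 differ.
Check with in0=0, in1=1, in2=0:
g1 = OR(in2, in0) = OR(0, 0) = 0
g2 = XOR(in1, g1) = XOR(1, 0) = 1
g3 = AND(g1, g2) = AND(0, 1) = 0
g4 = XOR(g3, g2) = XOR(0, 1) = 1
g5 = OR(g2, g4) = OR(1, 1) = 1
g6 = OR(g5, g4) = OR(1, 1) = 1
g7 = AND(g4, g6) = AND(1, 1) = 1
So g7 = 1 as required.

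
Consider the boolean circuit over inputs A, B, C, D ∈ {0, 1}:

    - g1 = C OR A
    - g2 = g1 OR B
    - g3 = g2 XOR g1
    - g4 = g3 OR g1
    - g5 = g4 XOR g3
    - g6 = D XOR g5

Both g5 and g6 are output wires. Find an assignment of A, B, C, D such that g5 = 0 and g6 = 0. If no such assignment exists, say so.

Check with A=0 B=0 C=0 D=0:
g1 = C OR A = 0 OR 0 = 0
g2 = g1 OR B = 0 OR 0 = 0
g3 = g2 XOR g1 = 0 XOR 0 = 0
g4 = g3 OR g1 = 0 OR 0 = 0
g5 = g4 XOR g3 = 0 XOR 0 = 0
g6 = D XOR g5 = 0 XOR 0 = 0
So g5 = 0 and g6 = 0.

A=0 B=0 C=0 D=0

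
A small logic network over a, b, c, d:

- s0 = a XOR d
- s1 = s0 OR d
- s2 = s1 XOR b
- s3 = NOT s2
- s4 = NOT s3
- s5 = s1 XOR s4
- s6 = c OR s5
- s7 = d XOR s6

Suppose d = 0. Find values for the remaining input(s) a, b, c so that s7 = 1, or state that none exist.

Check with d = 0 and a=0, b=1, c=0:
s0 = a XOR d = 0 XOR 0 = 0
s1 = s0 OR d = 0 OR 0 = 0
s2 = s1 XOR b = 0 XOR 1 = 1
s3 = NOT s2 = NOT 1 = 0
s4 = NOT s3 = NOT 0 = 1
s5 = s1 XOR s4 = 0 XOR 1 = 1
s6 = c OR s5 = 0 OR 1 = 1
s7 = d XOR s6 = 0 XOR 1 = 1
So s7 = 1.

a=0, b=1, c=0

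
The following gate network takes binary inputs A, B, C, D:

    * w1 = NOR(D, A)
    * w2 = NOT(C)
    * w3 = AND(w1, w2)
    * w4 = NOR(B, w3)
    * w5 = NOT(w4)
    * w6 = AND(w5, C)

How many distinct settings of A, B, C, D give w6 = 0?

12

w6 = AND(w5, C) must be 0, so at least one of w5, C is 0.
Enumerating the 16 input combinations, 12 give w6 = 0 and 4 give w6 = 1.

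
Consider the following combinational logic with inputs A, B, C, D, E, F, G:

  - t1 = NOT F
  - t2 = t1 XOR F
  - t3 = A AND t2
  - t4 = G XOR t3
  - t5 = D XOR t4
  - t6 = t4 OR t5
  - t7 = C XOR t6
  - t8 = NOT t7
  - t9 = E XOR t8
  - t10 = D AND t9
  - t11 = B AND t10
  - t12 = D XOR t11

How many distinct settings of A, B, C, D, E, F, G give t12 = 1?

t12 = D XOR t11 must be 1, so D and t11 differ.
Enumerating the 128 input combinations, 48 give t12 = 1 and 80 give t12 = 0.

48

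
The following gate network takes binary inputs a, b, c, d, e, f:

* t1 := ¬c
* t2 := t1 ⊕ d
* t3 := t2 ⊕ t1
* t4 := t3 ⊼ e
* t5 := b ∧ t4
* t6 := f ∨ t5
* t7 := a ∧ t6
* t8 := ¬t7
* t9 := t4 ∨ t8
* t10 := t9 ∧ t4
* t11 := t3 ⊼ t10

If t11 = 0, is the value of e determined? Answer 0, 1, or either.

0

t11 = t3 ⊼ t10 must be 0, so both t3 = 1 and t10 = 1.
t3 = t2 ⊕ t1 must be 1, so t2 and t1 differ.
t10 = t9 ∧ t4 must be 1, so both t9 = 1 and t4 = 1.
Every assignment with t11 = 0 has e = 0; there are 16 such assignment(s).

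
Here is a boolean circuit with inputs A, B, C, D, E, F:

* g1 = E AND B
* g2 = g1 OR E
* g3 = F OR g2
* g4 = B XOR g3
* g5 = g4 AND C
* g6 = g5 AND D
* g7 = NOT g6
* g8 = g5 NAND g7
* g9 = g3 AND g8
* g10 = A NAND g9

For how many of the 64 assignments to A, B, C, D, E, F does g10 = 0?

21

g10 = A NAND g9 must be 0, so both A = 1 and g9 = 1.
Enumerating the 64 input combinations, 21 give g10 = 0 and 43 give g10 = 1.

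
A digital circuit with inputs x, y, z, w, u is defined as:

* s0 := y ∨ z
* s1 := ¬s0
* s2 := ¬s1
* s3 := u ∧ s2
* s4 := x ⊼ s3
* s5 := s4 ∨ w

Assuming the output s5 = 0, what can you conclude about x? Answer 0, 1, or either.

1

s5 = s4 ∨ w must be 0, so both s4 = 0 and w = 0.
s4 = x ⊼ s3 must be 0, so both x = 1 and s3 = 1.
s3 = u ∧ s2 must be 1, so both u = 1 and s2 = 1.
Every assignment with s5 = 0 has x = 1; there are 3 such assignment(s).
  x=1, y=0, z=1, w=0, u=1
  x=1, y=1, z=0, w=0, u=1
  x=1, y=1, z=1, w=0, u=1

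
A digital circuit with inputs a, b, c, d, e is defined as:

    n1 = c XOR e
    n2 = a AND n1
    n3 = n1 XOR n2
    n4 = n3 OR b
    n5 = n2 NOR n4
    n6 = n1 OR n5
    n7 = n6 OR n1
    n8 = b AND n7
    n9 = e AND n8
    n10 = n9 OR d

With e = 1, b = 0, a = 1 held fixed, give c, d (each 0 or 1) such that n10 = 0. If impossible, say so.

c=0, d=0

n10 = n9 OR d must be 0, so both n9 = 0 and d = 0.
n9 = e AND n8 must be 0, so at least one of e, n8 is 0.
Check with e = 1, b = 0, a = 1 and c=0, d=0:
n1 = c XOR e = 0 XOR 1 = 1
n2 = a AND n1 = 1 AND 1 = 1
n3 = n1 XOR n2 = 1 XOR 1 = 0
n4 = n3 OR b = 0 OR 0 = 0
n5 = n2 NOR n4 = 1 NOR 0 = 0
n6 = n1 OR n5 = 1 OR 0 = 1
n7 = n6 OR n1 = 1 OR 1 = 1
n8 = b AND n7 = 0 AND 1 = 0
n9 = e AND n8 = 1 AND 0 = 0
n10 = n9 OR d = 0 OR 0 = 0
So n10 = 0.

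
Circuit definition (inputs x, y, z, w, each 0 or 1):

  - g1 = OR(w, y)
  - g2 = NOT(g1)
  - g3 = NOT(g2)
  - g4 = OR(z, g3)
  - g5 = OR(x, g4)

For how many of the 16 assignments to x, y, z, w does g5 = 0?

1

g5 = OR(x, g4) must be 0, so both x = 0 and g4 = 0.
g4 = OR(z, g3) must be 0, so both z = 0 and g3 = 0.
g3 = NOT(g2) must be 0, so g2 = 1.
Satisfying assignments:
  x=0, y=0, z=0, w=0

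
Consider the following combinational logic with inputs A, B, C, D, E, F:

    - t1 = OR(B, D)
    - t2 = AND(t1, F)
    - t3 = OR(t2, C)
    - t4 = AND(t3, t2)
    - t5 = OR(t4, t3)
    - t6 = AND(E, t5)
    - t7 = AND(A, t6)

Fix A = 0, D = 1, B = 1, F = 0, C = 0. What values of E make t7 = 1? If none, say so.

With A = 0, D = 1, B = 1, F = 0, C = 0 fixed, none of the 2 settings of E give t7 = 1.
For example, with E=1:
t1 = OR(B, D) = OR(1, 1) = 1
t2 = AND(t1, F) = AND(1, 0) = 0
t3 = OR(t2, C) = OR(0, 0) = 0
t4 = AND(t3, t2) = AND(0, 0) = 0
t5 = OR(t4, t3) = OR(0, 0) = 0
t6 = AND(E, t5) = AND(1, 0) = 0
t7 = AND(A, t6) = AND(0, 0) = 0
giving t7 = 0 ≠ 1.

no solution exists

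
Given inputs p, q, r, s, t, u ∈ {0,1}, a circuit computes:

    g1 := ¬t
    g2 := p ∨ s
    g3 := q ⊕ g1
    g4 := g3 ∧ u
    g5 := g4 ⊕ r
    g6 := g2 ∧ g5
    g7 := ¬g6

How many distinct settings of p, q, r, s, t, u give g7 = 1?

g7 = ¬g6 must be 1, so g6 = 0.
g6 = g2 ∧ g5 must be 0, so at least one of g2, g5 is 0.
Enumerating the 64 input combinations, 40 give g7 = 1 and 24 give g7 = 0.

40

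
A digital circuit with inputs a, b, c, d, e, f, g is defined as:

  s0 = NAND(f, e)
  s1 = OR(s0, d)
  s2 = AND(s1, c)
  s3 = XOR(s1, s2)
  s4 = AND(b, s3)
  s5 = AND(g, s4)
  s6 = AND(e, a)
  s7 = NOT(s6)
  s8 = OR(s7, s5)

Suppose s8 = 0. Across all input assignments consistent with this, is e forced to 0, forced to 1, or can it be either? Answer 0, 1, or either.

s8 = OR(s7, s5) must be 0, so both s7 = 0 and s5 = 0.
s7 = NOT(s6) must be 0, so s6 = 1.
s5 = AND(g, s4) must be 0, so at least one of g, s4 is 0.
Every assignment with s8 = 0 has e = 1; there are 29 such assignment(s).

1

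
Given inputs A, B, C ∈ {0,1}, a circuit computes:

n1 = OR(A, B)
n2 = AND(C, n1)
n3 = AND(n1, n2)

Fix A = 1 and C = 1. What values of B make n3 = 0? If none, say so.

With A = 1 and C = 1 fixed, none of the 2 settings of B give n3 = 0.
For example, with B=0:
n1 = OR(A, B) = OR(1, 0) = 1
n2 = AND(C, n1) = AND(1, 1) = 1
n3 = AND(n1, n2) = AND(1, 1) = 1
giving n3 = 1 ≠ 0.

no solution exists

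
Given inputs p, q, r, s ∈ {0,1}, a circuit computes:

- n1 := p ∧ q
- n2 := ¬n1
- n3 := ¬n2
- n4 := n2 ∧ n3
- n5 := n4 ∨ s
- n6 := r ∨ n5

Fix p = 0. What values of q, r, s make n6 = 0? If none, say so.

Check with p = 0 and q=1, r=0, s=0:
n1 = p ∧ q = 0 ∧ 1 = 0
n2 = ¬n1 = ¬0 = 1
n3 = ¬n2 = ¬1 = 0
n4 = n2 ∧ n3 = 1 ∧ 0 = 0
n5 = n4 ∨ s = 0 ∨ 0 = 0
n6 = r ∨ n5 = 0 ∨ 0 = 0
So n6 = 0.

q=1, r=0, s=0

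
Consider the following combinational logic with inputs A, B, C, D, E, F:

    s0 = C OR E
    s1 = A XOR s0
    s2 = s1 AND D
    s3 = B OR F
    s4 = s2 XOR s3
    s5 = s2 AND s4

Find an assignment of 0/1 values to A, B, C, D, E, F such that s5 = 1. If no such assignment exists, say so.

A=0 B=0 C=0 D=1 E=1 F=0

s5 = s2 AND s4 must be 1, so both s2 = 1 and s4 = 1.
Check with A=0 B=0 C=0 D=1 E=1 F=0:
s0 = C OR E = 0 OR 1 = 1
s1 = A XOR s0 = 0 XOR 1 = 1
s2 = s1 AND D = 1 AND 1 = 1
s3 = B OR F = 0 OR 0 = 0
s4 = s2 XOR s3 = 1 XOR 0 = 1
s5 = s2 AND s4 = 1 AND 1 = 1
So s5 = 1 as required.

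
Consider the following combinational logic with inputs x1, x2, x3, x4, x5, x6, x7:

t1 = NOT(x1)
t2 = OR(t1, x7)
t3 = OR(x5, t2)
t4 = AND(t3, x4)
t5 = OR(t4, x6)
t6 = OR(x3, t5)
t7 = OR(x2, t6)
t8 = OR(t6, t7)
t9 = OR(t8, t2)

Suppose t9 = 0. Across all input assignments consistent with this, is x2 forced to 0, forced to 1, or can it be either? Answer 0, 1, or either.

t9 = OR(t8, t2) must be 0, so both t8 = 0 and t2 = 0.
t8 = OR(t6, t7) must be 0, so both t6 = 0 and t7 = 0.
t2 = OR(t1, x7) must be 0, so both t1 = 0 and x7 = 0.
Every assignment with t9 = 0 has x2 = 0; there are 3 such assignment(s).
  x1=1, x2=0, x3=0, x4=0, x5=0, x6=0, x7=0
  x1=1, x2=0, x3=0, x4=0, x5=1, x6=0, x7=0
  x1=1, x2=0, x3=0, x4=1, x5=0, x6=0, x7=0

0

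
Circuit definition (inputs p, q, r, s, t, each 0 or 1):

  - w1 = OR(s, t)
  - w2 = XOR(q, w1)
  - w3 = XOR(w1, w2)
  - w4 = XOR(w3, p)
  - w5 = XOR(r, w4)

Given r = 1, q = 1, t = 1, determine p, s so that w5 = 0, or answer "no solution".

Check with r = 1, q = 1, t = 1 and p=0, s=0:
w1 = OR(s, t) = OR(0, 1) = 1
w2 = XOR(q, w1) = XOR(1, 1) = 0
w3 = XOR(w1, w2) = XOR(1, 0) = 1
w4 = XOR(w3, p) = XOR(1, 0) = 1
w5 = XOR(r, w4) = XOR(1, 1) = 0
So w5 = 0.

p=0, s=0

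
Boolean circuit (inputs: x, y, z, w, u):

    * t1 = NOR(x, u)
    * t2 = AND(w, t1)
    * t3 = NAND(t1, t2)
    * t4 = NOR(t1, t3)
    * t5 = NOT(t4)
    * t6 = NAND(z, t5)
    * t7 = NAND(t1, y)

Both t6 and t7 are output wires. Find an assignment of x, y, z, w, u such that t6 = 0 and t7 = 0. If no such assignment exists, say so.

x=0, y=1, z=1, w=0, u=0

Check with x=0, y=1, z=1, w=0, u=0:
t1 = NOR(x, u) = NOR(0, 0) = 1
t2 = AND(w, t1) = AND(0, 1) = 0
t3 = NAND(t1, t2) = NAND(1, 0) = 1
t4 = NOR(t1, t3) = NOR(1, 1) = 0
t5 = NOT(t4) = NOT 0 = 1
t6 = NAND(z, t5) = NAND(1, 1) = 0
t7 = NAND(t1, y) = NAND(1, 1) = 0
So t6 = 0 and t7 = 0.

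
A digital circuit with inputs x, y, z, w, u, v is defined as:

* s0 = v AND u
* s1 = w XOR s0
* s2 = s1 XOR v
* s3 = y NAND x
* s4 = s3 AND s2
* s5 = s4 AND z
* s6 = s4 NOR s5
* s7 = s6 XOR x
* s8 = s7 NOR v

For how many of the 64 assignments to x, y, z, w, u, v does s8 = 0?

44

s8 = s7 NOR v must be 0, so at least one of s7, v is 1.
Enumerating the 64 input combinations, 44 give s8 = 0 and 20 give s8 = 1.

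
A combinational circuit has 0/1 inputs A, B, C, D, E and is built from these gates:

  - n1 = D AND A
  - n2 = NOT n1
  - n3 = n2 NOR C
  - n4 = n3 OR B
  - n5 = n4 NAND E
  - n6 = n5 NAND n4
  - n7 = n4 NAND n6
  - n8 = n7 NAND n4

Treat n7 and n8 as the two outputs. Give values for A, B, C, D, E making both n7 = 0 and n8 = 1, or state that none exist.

Check with A=1 B=1 C=0 D=1 E=1:
n1 = D AND A = 1 AND 1 = 1
n2 = NOT n1 = NOT 1 = 0
n3 = n2 NOR C = 0 NOR 0 = 1
n4 = n3 OR B = 1 OR 1 = 1
n5 = n4 NAND E = 1 NAND 1 = 0
n6 = n5 NAND n4 = 0 NAND 1 = 1
n7 = n4 NAND n6 = 1 NAND 1 = 0
n8 = n7 NAND n4 = 0 NAND 1 = 1
So n7 = 0 and n8 = 1.

A=1 B=1 C=0 D=1 E=1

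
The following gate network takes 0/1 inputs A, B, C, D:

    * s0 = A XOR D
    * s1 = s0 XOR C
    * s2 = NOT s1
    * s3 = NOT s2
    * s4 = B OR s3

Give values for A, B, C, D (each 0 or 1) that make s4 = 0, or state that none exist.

Check with A=1, B=0, C=1, D=0:
s0 = A XOR D = 1 XOR 0 = 1
s1 = s0 XOR C = 1 XOR 1 = 0
s2 = NOT s1 = NOT 0 = 1
s3 = NOT s2 = NOT 1 = 0
s4 = B OR s3 = 0 OR 0 = 0
So s4 = 0 as required.

A=1, B=0, C=1, D=0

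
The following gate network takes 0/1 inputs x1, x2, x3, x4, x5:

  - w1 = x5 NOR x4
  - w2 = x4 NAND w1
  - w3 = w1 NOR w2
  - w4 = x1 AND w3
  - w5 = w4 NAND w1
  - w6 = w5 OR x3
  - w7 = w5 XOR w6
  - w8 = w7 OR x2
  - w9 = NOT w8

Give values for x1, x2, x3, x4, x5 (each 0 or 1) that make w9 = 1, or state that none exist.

w9 = NOT w8 must be 1, so w8 = 0.
w8 = w7 OR x2 must be 0, so both w7 = 0 and x2 = 0.
w7 = w5 XOR w6 must be 0, so w5 and w6 are equal.
Check with x1=0, x2=0, x3=1, x4=1, x5=1:
w1 = x5 NOR x4 = 1 NOR 1 = 0
w2 = x4 NAND w1 = 1 NAND 0 = 1
w3 = w1 NOR w2 = 0 NOR 1 = 0
w4 = x1 AND w3 = 0 AND 0 = 0
w5 = w4 NAND w1 = 0 NAND 0 = 1
w6 = w5 OR x3 = 1 OR 1 = 1
w7 = w5 XOR w6 = 1 XOR 1 = 0
w8 = w7 OR x2 = 0 OR 0 = 0
w9 = NOT w8 = NOT 0 = 1
So w9 = 1 as required.

x1=0, x2=0, x3=1, x4=1, x5=1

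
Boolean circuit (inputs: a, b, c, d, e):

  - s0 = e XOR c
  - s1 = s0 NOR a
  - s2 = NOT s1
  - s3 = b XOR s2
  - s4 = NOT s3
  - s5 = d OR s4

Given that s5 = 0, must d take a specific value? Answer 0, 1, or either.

0

s5 = d OR s4 must be 0, so both d = 0 and s4 = 0.
s4 = NOT s3 must be 0, so s3 = 1.
s3 = b XOR s2 must be 1, so b and s2 differ.
Every assignment with s5 = 0 has d = 0; there are 8 such assignment(s).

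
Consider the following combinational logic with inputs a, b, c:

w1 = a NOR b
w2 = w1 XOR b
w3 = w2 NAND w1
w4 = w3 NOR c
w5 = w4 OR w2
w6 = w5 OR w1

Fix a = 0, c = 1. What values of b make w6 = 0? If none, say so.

With a = 0, c = 1 fixed, none of the 2 settings of b give w6 = 0.
For example, with b=1:
w1 = a NOR b = 0 NOR 1 = 0
w2 = w1 XOR b = 0 XOR 1 = 1
w3 = w2 NAND w1 = 1 NAND 0 = 1
w4 = w3 NOR c = 1 NOR 1 = 0
w5 = w4 OR w2 = 0 OR 1 = 1
w6 = w5 OR w1 = 1 OR 0 = 1
giving w6 = 1 ≠ 0.

no solution exists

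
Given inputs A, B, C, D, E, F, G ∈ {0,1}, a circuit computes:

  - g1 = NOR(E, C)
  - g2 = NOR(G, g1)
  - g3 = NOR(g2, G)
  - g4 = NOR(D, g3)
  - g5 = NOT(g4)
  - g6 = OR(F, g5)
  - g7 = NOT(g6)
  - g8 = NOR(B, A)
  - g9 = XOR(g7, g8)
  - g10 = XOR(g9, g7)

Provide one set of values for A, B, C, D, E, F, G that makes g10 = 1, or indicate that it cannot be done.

g10 = XOR(g9, g7) must be 1, so g9 and g7 differ.
Check with A=0, B=0, C=1, D=1, E=1, F=0, G=1:
g1 = NOR(E, C) = NOR(1, 1) = 0
g2 = NOR(G, g1) = NOR(1, 0) = 0
g3 = NOR(g2, G) = NOR(0, 1) = 0
g4 = NOR(D, g3) = NOR(1, 0) = 0
g5 = NOT(g4) = NOT 0 = 1
g6 = OR(F, g5) = OR(0, 1) = 1
g7 = NOT(g6) = NOT 1 = 0
g8 = NOR(B, A) = NOR(0, 0) = 1
g9 = XOR(g7, g8) = XOR(0, 1) = 1
g10 = XOR(g9, g7) = XOR(1, 0) = 1
So g10 = 1 as required.

A=0, B=0, C=1, D=1, E=1, F=0, G=1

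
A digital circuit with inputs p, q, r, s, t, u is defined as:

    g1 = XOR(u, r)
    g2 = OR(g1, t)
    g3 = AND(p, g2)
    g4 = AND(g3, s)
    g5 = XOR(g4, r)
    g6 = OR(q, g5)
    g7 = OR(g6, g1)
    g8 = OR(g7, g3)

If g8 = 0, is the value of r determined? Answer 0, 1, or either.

0

g8 = OR(g7, g3) must be 0, so both g7 = 0 and g3 = 0.
g7 = OR(g6, g1) must be 0, so both g6 = 0 and g1 = 0.
g3 = AND(p, g2) must be 0, so at least one of p, g2 is 0.
Every assignment with g8 = 0 has r = 0; there are 6 such assignment(s).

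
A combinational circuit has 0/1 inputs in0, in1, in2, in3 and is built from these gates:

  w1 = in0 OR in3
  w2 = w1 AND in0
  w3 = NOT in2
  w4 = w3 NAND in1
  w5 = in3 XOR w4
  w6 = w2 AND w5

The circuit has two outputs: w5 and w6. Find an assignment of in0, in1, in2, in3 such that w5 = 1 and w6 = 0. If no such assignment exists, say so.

Check with in0=0, in1=0, in2=1, in3=0:
w1 = in0 OR in3 = 0 OR 0 = 0
w2 = w1 AND in0 = 0 AND 0 = 0
w3 = NOT in2 = NOT 1 = 0
w4 = w3 NAND in1 = 0 NAND 0 = 1
w5 = in3 XOR w4 = 0 XOR 1 = 1
w6 = w2 AND w5 = 0 AND 1 = 0
So w5 = 1 and w6 = 0.

in0=0, in1=0, in2=1, in3=0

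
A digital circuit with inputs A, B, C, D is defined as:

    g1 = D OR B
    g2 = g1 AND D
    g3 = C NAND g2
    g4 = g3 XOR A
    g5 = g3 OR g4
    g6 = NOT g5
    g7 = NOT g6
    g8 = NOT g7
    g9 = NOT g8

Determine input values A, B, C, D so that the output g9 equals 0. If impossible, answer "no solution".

A=0, B=1, C=1, D=1

Check with A=0, B=1, C=1, D=1:
g1 = D OR B = 1 OR 1 = 1
g2 = g1 AND D = 1 AND 1 = 1
g3 = C NAND g2 = 1 NAND 1 = 0
g4 = g3 XOR A = 0 XOR 0 = 0
g5 = g3 OR g4 = 0 OR 0 = 0
g6 = NOT g5 = NOT 0 = 1
g7 = NOT g6 = NOT 1 = 0
g8 = NOT g7 = NOT 0 = 1
g9 = NOT g8 = NOT 1 = 0
So g9 = 0 as required.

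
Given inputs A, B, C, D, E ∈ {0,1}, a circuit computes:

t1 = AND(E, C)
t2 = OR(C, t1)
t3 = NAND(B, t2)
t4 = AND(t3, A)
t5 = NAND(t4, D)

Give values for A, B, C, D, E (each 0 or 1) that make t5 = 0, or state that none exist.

A=1, B=0, C=1, D=1, E=0

t5 = NAND(t4, D) must be 0, so both t4 = 1 and D = 1.
Check with A=1, B=0, C=1, D=1, E=0:
t1 = AND(E, C) = AND(0, 1) = 0
t2 = OR(C, t1) = OR(1, 0) = 1
t3 = NAND(B, t2) = NAND(0, 1) = 1
t4 = AND(t3, A) = AND(1, 1) = 1
t5 = NAND(t4, D) = NAND(1, 1) = 0
So t5 = 0 as required.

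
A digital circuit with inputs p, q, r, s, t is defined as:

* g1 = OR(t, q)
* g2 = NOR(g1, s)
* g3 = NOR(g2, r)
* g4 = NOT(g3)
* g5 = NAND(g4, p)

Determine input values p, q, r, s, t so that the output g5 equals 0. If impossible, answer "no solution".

p=1, q=1, r=1, s=0, t=0

Check with p=1, q=1, r=1, s=0, t=0:
g1 = OR(t, q) = OR(0, 1) = 1
g2 = NOR(g1, s) = NOR(1, 0) = 0
g3 = NOR(g2, r) = NOR(0, 1) = 0
g4 = NOT(g3) = NOT 0 = 1
g5 = NAND(g4, p) = NAND(1, 1) = 0
So g5 = 0 as required.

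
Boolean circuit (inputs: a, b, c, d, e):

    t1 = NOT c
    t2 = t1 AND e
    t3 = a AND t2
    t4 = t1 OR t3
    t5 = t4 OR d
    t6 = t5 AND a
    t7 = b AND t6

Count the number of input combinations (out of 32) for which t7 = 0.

26

t7 = b AND t6 must be 0, so at least one of b, t6 is 0.
Enumerating the 32 input combinations, 26 give t7 = 0 and 6 give t7 = 1.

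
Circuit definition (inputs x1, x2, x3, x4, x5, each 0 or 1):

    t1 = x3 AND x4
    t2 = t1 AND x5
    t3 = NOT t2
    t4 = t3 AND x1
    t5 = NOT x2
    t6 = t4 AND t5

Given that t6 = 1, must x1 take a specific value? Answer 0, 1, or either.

t6 = t4 AND t5 must be 1, so both t4 = 1 and t5 = 1.
t4 = t3 AND x1 must be 1, so both t3 = 1 and x1 = 1.
Every assignment with t6 = 1 has x1 = 1; there are 7 such assignment(s).

1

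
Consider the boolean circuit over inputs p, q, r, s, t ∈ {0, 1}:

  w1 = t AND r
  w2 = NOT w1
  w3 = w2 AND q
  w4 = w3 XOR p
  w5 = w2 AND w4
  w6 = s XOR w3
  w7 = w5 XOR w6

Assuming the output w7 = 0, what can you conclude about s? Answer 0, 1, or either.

either

Both values of s occur among assignments with w7 = 0:
  s=0: p=0, q=0, r=0, s=0, t=0
  s=1: p=1, q=0, r=0, s=1, t=0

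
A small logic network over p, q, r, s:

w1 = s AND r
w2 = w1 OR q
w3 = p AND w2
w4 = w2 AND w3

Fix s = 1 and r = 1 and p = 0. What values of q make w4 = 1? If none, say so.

no solution exists

With s = 1 and r = 1 and p = 0 fixed, none of the 2 settings of q give w4 = 1.
For example, with q=1:
w1 = s AND r = 1 AND 1 = 1
w2 = w1 OR q = 1 OR 1 = 1
w3 = p AND w2 = 0 AND 1 = 0
w4 = w2 AND w3 = 1 AND 0 = 0
giving w4 = 0 ≠ 1.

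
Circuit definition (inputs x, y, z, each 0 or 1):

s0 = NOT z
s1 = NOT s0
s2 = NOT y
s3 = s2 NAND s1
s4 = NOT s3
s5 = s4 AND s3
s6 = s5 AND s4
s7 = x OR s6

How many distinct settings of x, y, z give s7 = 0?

s7 = x OR s6 must be 0, so both x = 0 and s6 = 0.
Satisfying assignments:
  x=0, y=0, z=0
  x=0, y=0, z=1
  x=0, y=1, z=0
  x=0, y=1, z=1

4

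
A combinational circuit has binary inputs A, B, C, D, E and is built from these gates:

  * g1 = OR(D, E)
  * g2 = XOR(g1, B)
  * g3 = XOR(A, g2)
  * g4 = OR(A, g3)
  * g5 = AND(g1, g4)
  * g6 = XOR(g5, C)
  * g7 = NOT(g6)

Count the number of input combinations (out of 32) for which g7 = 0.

g7 = NOT(g6) must be 0, so g6 = 1.
g6 = XOR(g5, C) must be 1, so g5 and C differ.
Enumerating the 32 input combinations, 16 give g7 = 0 and 16 give g7 = 1.

16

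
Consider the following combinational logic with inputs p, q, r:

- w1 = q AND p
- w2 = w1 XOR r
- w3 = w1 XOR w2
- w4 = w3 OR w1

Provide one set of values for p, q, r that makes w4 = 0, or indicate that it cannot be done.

w4 = w3 OR w1 must be 0, so both w3 = 0 and w1 = 0.
w3 = w1 XOR w2 must be 0, so w1 and w2 are equal.
w1 = q AND p must be 0, so at least one of q, p is 0.
Check with p=1, q=0, r=0:
w1 = q AND p = 0 AND 1 = 0
w2 = w1 XOR r = 0 XOR 0 = 0
w3 = w1 XOR w2 = 0 XOR 0 = 0
w4 = w3 OR w1 = 0 OR 0 = 0
So w4 = 0 as required.

p=1, q=0, r=0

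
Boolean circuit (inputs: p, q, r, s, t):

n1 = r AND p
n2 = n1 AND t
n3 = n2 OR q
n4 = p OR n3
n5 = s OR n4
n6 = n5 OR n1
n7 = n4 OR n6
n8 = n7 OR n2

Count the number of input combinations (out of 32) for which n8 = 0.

4

n8 = n7 OR n2 must be 0, so both n7 = 0 and n2 = 0.
Enumerating the 32 input combinations, 4 give n8 = 0 and 28 give n8 = 1.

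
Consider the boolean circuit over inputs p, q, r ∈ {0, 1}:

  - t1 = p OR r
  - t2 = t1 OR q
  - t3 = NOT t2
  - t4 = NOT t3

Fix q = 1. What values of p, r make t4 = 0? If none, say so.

no solution exists

With q = 1 fixed, none of the 4 settings of p, r give t4 = 0.
For example, with p=0, r=0:
t1 = p OR r = 0 OR 0 = 0
t2 = t1 OR q = 0 OR 1 = 1
t3 = NOT t2 = NOT 1 = 0
t4 = NOT t3 = NOT 0 = 1
giving t4 = 1 ≠ 0.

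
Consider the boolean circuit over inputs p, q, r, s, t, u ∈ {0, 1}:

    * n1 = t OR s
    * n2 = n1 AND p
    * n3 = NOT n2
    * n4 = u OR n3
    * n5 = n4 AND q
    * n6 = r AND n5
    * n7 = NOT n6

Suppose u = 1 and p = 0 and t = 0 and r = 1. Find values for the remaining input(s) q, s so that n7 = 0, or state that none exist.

q=1, s=0

Check with u = 1 and p = 0 and t = 0 and r = 1 and q=1, s=0:
n1 = t OR s = 0 OR 0 = 0
n2 = n1 AND p = 0 AND 0 = 0
n3 = NOT n2 = NOT 0 = 1
n4 = u OR n3 = 1 OR 1 = 1
n5 = n4 AND q = 1 AND 1 = 1
n6 = r AND n5 = 1 AND 1 = 1
n7 = NOT n6 = NOT 1 = 0
So n7 = 0.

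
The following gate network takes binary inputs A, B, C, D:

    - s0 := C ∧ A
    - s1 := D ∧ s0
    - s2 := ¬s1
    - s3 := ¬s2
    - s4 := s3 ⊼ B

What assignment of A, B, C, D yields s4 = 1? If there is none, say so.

A=0, B=1, C=0, D=1

Check with A=0, B=1, C=0, D=1:
s0 = C ∧ A = 0 ∧ 0 = 0
s1 = D ∧ s0 = 1 ∧ 0 = 0
s2 = ¬s1 = ¬0 = 1
s3 = ¬s2 = ¬1 = 0
s4 = s3 ⊼ B = 0 ⊼ 1 = 1
So s4 = 1 as required.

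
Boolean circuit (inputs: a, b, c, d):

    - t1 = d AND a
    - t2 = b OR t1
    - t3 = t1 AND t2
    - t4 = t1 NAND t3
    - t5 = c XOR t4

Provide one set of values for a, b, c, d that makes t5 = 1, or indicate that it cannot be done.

Check with a=0 b=1 c=0 d=0:
t1 = d AND a = 0 AND 0 = 0
t2 = b OR t1 = 1 OR 0 = 1
t3 = t1 AND t2 = 0 AND 1 = 0
t4 = t1 NAND t3 = 0 NAND 0 = 1
t5 = c XOR t4 = 0 XOR 1 = 1
So t5 = 1 as required.

a=0 b=1 c=0 d=0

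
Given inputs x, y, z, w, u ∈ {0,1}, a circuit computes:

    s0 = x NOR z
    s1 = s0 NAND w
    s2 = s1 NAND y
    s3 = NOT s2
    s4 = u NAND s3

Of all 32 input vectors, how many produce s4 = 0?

7

s4 = u NAND s3 must be 0, so both u = 1 and s3 = 1.
s3 = NOT s2 must be 1, so s2 = 0.
s2 = s1 NAND y must be 0, so both s1 = 1 and y = 1.
Enumerating the 32 input combinations, 7 give s4 = 0 and 25 give s4 = 1.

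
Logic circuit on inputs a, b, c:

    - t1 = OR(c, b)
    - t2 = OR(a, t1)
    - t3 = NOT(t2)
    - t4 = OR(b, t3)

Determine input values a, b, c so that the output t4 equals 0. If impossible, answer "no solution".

a=1 b=0 c=0

t4 = OR(b, t3) must be 0, so both b = 0 and t3 = 0.
t3 = NOT(t2) must be 0, so t2 = 1.
Check with a=1 b=0 c=0:
t1 = OR(c, b) = OR(0, 0) = 0
t2 = OR(a, t1) = OR(1, 0) = 1
t3 = NOT(t2) = NOT 1 = 0
t4 = OR(b, t3) = OR(0, 0) = 0
So t4 = 0 as required.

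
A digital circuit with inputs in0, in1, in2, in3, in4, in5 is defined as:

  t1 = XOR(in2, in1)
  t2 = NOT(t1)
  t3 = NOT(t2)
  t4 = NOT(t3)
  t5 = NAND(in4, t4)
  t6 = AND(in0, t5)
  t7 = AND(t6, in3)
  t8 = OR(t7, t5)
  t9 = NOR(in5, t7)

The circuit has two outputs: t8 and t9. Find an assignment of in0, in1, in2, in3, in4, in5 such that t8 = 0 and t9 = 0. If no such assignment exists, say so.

in0=1 in1=1 in2=1 in3=0 in4=1 in5=1

Check with in0=1 in1=1 in2=1 in3=0 in4=1 in5=1:
t1 = XOR(in2, in1) = XOR(1, 1) = 0
t2 = NOT(t1) = NOT 0 = 1
t3 = NOT(t2) = NOT 1 = 0
t4 = NOT(t3) = NOT 0 = 1
t5 = NAND(in4, t4) = NAND(1, 1) = 0
t6 = AND(in0, t5) = AND(1, 0) = 0
t7 = AND(t6, in3) = AND(0, 0) = 0
t8 = OR(t7, t5) = OR(0, 0) = 0
t9 = NOR(in5, t7) = NOR(1, 0) = 0
So t8 = 0 and t9 = 0.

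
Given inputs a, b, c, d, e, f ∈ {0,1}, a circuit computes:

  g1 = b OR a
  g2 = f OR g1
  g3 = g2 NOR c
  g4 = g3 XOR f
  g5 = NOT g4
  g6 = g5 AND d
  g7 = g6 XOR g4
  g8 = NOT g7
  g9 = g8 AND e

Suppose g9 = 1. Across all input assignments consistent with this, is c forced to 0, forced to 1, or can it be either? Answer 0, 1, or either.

either

Both values of c occur among assignments with g9 = 1:
  c=0: a=0, b=1, c=0, d=0, e=1, f=0
  c=1: a=0, b=0, c=1, d=0, e=1, f=0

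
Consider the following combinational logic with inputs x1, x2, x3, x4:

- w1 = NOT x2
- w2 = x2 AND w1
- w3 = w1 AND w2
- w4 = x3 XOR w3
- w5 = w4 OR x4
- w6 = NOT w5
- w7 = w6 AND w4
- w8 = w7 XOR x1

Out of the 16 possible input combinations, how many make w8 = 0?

w8 = w7 XOR x1 must be 0, so w7 and x1 are equal.
Enumerating the 16 input combinations, 8 give w8 = 0 and 8 give w8 = 1.

8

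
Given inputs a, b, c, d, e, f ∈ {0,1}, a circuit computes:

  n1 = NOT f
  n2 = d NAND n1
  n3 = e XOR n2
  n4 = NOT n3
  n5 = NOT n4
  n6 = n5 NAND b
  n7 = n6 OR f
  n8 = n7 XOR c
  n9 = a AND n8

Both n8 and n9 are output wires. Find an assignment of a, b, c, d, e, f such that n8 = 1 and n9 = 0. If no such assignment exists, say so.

Check with a=0 b=1 c=0 d=1 e=1 f=1:
n1 = NOT f = NOT 1 = 0
n2 = d NAND n1 = 1 NAND 0 = 1
n3 = e XOR n2 = 1 XOR 1 = 0
n4 = NOT n3 = NOT 0 = 1
n5 = NOT n4 = NOT 1 = 0
n6 = n5 NAND b = 0 NAND 1 = 1
n7 = n6 OR f = 1 OR 1 = 1
n8 = n7 XOR c = 1 XOR 0 = 1
n9 = a AND n8 = 0 AND 1 = 0
So n8 = 1 and n9 = 0.

a=0 b=1 c=0 d=1 e=1 f=1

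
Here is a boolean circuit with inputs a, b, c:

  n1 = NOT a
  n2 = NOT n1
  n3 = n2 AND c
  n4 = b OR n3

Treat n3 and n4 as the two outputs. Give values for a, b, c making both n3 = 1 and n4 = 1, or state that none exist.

a=1, b=1, c=1

Check with a=1, b=1, c=1:
n1 = NOT a = NOT 1 = 0
n2 = NOT n1 = NOT 0 = 1
n3 = n2 AND c = 1 AND 1 = 1
n4 = b OR n3 = 1 OR 1 = 1
So n3 = 1 and n4 = 1.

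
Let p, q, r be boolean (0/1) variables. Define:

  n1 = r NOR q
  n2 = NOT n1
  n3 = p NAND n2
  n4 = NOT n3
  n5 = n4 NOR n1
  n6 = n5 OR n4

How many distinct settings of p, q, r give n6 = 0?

2

n6 = n5 OR n4 must be 0, so both n5 = 0 and n4 = 0.
n5 = n4 NOR n1 must be 0, so at least one of n4, n1 is 1.
Enumerating the 8 input combinations, 2 give n6 = 0 and 6 give n6 = 1.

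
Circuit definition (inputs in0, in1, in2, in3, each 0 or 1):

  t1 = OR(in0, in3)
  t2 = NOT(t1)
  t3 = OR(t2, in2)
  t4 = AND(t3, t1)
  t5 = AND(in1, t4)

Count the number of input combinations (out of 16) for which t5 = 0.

13

t5 = AND(in1, t4) must be 0, so at least one of in1, t4 is 0.
Enumerating the 16 input combinations, 13 give t5 = 0 and 3 give t5 = 1.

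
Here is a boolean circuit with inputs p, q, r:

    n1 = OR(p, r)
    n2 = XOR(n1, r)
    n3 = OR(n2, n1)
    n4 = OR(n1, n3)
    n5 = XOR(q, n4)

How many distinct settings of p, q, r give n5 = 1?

4

n5 = XOR(q, n4) must be 1, so q and n4 differ.
Satisfying assignments:
  p=0, q=0, r=1
  p=0, q=1, r=0
  p=1, q=0, r=0
  p=1, q=0, r=1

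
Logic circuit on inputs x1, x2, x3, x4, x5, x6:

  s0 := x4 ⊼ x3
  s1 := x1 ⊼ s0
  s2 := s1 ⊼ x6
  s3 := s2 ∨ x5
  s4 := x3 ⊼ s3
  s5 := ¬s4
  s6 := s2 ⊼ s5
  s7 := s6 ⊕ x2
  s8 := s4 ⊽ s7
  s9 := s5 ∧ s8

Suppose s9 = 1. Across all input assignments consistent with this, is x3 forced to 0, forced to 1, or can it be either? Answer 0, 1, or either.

s9 = s5 ∧ s8 must be 1, so both s5 = 1 and s8 = 1.
s5 = ¬s4 must be 1, so s4 = 0.
s8 = s4 ⊽ s7 must be 1, so both s4 = 0 and s7 = 0.
Every assignment with s9 = 1 has x3 = 1; there are 13 such assignment(s).

1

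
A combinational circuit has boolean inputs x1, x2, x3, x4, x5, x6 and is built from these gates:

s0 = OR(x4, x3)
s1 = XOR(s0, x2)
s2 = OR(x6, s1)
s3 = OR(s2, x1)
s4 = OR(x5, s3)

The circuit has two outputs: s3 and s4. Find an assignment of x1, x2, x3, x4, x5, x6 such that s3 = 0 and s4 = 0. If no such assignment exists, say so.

Check with x1=0, x2=1, x3=0, x4=1, x5=0, x6=0:
s0 = OR(x4, x3) = OR(1, 0) = 1
s1 = XOR(s0, x2) = XOR(1, 1) = 0
s2 = OR(x6, s1) = OR(0, 0) = 0
s3 = OR(s2, x1) = OR(0, 0) = 0
s4 = OR(x5, s3) = OR(0, 0) = 0
So s3 = 0 and s4 = 0.

x1=0, x2=1, x3=0, x4=1, x5=0, x6=0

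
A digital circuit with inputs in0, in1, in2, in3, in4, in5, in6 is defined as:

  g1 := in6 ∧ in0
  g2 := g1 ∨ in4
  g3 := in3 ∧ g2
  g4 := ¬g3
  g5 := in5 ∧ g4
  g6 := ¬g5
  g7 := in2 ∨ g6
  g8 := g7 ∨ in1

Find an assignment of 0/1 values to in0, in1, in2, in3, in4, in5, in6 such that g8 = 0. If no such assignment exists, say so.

g8 = g7 ∨ in1 must be 0, so both g7 = 0 and in1 = 0.
g7 = in2 ∨ g6 must be 0, so both in2 = 0 and g6 = 0.
g6 = ¬g5 must be 0, so g5 = 1.
Check with in0=1, in1=0, in2=0, in3=0, in4=0, in5=1, in6=1:
g1 = in6 ∧ in0 = 1 ∧ 1 = 1
g2 = g1 ∨ in4 = 1 ∨ 0 = 1
g3 = in3 ∧ g2 = 0 ∧ 1 = 0
g4 = ¬g3 = ¬0 = 1
g5 = in5 ∧ g4 = 1 ∧ 1 = 1
g6 = ¬g5 = ¬1 = 0
g7 = in2 ∨ g6 = 0 ∨ 0 = 0
g8 = g7 ∨ in1 = 0 ∨ 0 = 0
So g8 = 0 as required.

in0=1, in1=0, in2=0, in3=0, in4=0, in5=1, in6=1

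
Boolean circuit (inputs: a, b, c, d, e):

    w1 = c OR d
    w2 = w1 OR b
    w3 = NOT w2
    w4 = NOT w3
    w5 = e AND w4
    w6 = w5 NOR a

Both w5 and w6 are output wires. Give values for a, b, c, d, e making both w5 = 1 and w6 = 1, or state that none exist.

Across all 32 input combinations, none give both w5 = 1 and w6 = 1.

no solution exists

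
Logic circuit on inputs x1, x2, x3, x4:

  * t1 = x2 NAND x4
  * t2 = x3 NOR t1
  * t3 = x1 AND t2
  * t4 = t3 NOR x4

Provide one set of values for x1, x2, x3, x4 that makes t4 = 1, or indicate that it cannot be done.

x1=0, x2=0, x3=1, x4=0

t4 = t3 NOR x4 must be 1, so both t3 = 0 and x4 = 0.
t3 = x1 AND t2 must be 0, so at least one of x1, t2 is 0.
Check with x1=0, x2=0, x3=1, x4=0:
t1 = x2 NAND x4 = 0 NAND 0 = 1
t2 = x3 NOR t1 = 1 NOR 1 = 0
t3 = x1 AND t2 = 0 AND 0 = 0
t4 = t3 NOR x4 = 0 NOR 0 = 1
So t4 = 1 as required.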